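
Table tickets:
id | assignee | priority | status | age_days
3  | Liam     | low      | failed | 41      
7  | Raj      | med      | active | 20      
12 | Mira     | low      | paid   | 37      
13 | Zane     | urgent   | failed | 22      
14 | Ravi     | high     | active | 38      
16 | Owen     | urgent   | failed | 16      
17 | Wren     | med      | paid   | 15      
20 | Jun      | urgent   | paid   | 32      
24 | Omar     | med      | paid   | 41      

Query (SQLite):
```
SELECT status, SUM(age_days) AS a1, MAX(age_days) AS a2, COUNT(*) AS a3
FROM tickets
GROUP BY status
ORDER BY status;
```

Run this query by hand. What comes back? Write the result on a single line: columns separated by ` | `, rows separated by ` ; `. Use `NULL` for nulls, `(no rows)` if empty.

active | 58 | 38 | 2 ; failed | 79 | 41 | 3 ; paid | 125 | 41 | 4

Group tickets by status.
Per group compute: SUM(age_days), MAX(age_days), COUNT(*).
  active: ids {7, 14} → SUM(age_days)=58, MAX(age_days)=38, COUNT(*)=2
  failed: ids {3, 13, 16} → SUM(age_days)=79, MAX(age_days)=41, COUNT(*)=3
  paid: ids {12, 17, 20, 24} → SUM(age_days)=125, MAX(age_days)=41, COUNT(*)=4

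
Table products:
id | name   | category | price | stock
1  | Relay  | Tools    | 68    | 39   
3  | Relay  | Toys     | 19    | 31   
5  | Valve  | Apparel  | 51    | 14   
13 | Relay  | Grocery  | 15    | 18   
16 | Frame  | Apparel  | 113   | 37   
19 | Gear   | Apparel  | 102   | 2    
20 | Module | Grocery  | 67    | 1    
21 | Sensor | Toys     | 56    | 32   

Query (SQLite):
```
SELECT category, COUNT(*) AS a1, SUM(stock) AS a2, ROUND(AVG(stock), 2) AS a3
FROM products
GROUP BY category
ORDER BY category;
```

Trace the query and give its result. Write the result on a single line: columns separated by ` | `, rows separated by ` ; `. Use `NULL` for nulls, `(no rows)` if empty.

Apparel | 3 | 53 | 17.67 ; Grocery | 2 | 19 | 9.5 ; Tools | 1 | 39 | 39 ; Toys | 2 | 63 | 31.5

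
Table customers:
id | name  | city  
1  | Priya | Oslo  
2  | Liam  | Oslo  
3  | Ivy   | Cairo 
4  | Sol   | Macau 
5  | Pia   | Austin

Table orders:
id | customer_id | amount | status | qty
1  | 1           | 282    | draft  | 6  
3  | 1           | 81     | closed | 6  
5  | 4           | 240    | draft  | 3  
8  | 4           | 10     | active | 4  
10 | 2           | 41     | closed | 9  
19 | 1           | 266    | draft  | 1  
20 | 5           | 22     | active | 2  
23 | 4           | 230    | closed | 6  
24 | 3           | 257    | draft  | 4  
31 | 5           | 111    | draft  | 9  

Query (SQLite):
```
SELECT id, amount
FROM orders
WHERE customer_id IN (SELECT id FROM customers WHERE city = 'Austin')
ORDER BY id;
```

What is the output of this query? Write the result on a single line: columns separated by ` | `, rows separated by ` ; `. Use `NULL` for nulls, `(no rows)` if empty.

20 | 22 ; 31 | 111

Inner query: customers.id where city = 'Austin'.
Outer: keep orders rows whose customer_id is in that set.
Inner query → {5}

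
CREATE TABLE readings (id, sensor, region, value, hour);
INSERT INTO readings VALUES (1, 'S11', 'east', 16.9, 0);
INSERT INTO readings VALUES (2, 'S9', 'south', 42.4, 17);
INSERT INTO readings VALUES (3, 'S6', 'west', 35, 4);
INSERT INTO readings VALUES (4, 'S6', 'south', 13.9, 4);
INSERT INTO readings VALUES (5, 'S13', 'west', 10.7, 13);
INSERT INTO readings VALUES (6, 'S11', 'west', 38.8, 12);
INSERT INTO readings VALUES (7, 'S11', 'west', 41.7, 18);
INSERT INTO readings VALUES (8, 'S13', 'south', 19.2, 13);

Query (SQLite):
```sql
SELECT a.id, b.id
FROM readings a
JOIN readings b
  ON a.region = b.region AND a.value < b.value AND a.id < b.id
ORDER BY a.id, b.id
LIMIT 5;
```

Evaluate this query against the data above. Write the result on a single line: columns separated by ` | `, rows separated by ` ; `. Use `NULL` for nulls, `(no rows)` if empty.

3 | 6 ; 3 | 7 ; 4 | 8 ; 5 | 6 ; 5 | 7

Pairs (a,b) with same region, a.value < b.value, a.id < b.id.
region groups: east:{1} south:{2,4,8} west:{3,5,6,7}
Ordered by (a.id, b.id); first 5.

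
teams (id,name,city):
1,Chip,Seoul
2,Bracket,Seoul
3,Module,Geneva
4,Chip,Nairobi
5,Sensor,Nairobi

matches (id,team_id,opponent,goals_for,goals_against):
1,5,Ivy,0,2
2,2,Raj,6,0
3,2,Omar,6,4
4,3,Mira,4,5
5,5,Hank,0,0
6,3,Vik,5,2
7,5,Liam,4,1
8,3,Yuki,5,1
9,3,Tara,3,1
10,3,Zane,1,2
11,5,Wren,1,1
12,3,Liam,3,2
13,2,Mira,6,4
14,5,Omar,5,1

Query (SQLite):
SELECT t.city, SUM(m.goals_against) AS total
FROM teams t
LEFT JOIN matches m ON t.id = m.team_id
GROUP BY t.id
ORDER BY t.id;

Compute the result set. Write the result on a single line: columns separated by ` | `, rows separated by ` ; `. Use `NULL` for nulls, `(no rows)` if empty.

LEFT JOIN keeps every teams row; unmatched ones get NULL for matches columns.
Group by teams.id and compute SUM(m.goals_against). SUM over an all-NULL group is NULL.
  1: ids {—} → SUM(m.goals_against)=NULL
  2: ids {2, 3, 13} → SUM(m.goals_against)=8
  3: ids {4, 6, 8, 9, 10, 12} → SUM(m.goals_against)=13
  4: ids {—} → SUM(m.goals_against)=NULL
  5: ids {1, 5, 7, 11, 14} → SUM(m.goals_against)=5

Seoul | NULL ; Seoul | 8 ; Geneva | 13 ; Nairobi | NULL ; Nairobi | 5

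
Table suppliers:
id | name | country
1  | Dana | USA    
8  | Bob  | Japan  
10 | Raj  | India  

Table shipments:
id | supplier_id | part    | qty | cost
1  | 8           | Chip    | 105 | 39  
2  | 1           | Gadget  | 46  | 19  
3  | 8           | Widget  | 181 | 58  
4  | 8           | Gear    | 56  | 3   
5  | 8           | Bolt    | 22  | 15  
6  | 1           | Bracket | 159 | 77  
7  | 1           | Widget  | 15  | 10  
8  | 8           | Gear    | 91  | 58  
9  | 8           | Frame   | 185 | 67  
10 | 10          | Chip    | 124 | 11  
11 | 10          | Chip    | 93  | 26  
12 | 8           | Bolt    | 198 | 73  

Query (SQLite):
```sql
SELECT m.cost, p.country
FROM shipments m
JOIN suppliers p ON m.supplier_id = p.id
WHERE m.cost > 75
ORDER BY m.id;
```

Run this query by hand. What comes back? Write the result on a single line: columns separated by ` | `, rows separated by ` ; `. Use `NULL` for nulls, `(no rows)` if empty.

Each shipments row matches the suppliers row where supplier_id = suppliers.id.
Then keep rows with m.cost > 75.

77 | USA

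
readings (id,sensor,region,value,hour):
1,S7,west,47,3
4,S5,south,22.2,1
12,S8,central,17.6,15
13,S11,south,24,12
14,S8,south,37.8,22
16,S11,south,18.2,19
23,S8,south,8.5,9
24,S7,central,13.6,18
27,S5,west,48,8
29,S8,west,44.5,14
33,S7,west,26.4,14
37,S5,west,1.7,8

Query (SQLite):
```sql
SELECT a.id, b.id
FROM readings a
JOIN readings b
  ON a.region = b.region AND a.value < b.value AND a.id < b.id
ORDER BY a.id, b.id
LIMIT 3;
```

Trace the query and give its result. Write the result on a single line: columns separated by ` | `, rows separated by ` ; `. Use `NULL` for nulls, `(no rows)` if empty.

1 | 27 ; 4 | 13 ; 4 | 14

Pairs (a,b) with same region, a.value < b.value, a.id < b.id.
region groups: central:{12,24} south:{4,13,14,16,23} west:{1,27,29,33,37}
Ordered by (a.id, b.id); first 3.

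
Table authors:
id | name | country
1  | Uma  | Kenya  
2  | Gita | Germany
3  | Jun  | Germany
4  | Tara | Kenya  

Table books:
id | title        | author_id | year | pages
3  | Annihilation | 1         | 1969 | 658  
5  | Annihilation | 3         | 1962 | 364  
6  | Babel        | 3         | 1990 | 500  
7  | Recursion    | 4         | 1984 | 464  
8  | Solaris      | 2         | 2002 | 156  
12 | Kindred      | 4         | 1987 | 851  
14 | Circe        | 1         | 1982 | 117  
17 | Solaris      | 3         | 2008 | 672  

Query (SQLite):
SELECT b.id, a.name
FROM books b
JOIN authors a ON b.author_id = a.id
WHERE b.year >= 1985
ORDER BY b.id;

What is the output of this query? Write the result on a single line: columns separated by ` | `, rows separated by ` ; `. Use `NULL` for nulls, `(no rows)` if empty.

6 | Jun ; 8 | Gita ; 12 | Tara ; 17 | Jun

Each books row matches the authors row where author_id = authors.id.
Then keep rows with b.year >= 1985.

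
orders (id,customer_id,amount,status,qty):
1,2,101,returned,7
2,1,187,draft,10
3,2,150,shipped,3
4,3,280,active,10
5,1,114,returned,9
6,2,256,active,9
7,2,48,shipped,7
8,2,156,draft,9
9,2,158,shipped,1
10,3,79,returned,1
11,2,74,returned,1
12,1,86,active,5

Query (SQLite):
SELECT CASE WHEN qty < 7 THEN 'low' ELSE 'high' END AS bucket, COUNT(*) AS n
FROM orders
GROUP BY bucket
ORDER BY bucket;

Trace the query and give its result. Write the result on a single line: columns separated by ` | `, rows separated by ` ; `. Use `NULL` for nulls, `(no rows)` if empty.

high | 7 ; low | 5

Bucket rows by qty < 7 → 'low' else 'high'; count each bucket.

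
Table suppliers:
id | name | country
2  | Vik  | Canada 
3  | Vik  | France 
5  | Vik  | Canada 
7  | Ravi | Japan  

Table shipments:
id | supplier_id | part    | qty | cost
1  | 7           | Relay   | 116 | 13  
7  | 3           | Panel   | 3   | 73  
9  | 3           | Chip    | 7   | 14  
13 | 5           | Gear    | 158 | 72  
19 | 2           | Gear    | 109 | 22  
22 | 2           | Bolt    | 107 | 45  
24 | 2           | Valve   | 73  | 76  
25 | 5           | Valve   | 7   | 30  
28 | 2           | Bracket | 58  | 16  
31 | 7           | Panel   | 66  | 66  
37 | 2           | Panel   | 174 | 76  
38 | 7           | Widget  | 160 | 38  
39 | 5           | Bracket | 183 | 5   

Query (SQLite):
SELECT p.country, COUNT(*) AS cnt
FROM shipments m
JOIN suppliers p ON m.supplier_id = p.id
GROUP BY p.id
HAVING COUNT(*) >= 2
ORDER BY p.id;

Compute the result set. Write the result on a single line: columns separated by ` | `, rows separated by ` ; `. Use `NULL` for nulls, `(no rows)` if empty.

Join each shipments row to its suppliers via supplier_id.
Group joined rows by suppliers.id; compute COUNT(*) per group.
HAVING: keep groups with count ≥ 2.
  2: ids {19, 22, 24, 28, 37} → COUNT(*)=5
  3: ids {7, 9} → COUNT(*)=2
  5: ids {13, 25, 39} → COUNT(*)=3
  7: ids {1, 31, 38} → COUNT(*)=3

Canada | 5 ; France | 2 ; Canada | 3 ; Japan | 3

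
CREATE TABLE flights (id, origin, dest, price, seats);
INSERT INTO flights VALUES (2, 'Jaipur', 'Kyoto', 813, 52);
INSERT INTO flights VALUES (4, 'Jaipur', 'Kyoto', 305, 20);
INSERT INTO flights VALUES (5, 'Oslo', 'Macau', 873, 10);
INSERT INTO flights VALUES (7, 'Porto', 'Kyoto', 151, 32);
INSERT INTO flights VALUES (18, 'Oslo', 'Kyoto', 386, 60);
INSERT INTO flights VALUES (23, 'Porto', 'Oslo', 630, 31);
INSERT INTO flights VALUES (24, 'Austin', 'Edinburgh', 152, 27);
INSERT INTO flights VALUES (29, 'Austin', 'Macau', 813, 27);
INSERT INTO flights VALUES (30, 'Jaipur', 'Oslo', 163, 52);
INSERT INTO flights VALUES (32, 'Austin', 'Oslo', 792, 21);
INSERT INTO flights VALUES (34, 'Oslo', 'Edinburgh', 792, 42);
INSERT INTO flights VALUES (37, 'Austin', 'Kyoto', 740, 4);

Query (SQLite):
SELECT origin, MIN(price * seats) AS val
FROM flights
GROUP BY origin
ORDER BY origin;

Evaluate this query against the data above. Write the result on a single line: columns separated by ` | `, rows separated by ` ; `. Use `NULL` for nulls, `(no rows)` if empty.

Austin | 2960 ; Jaipur | 6100 ; Oslo | 8730 ; Porto | 4832

For each row compute price * seats.
Group by origin; take MIN of the expression per group.
  Austin: ids {24, 29, 32, 37} → MIN(price * seats)=2960
  Jaipur: ids {2, 4, 30} → MIN(price * seats)=6100
  Oslo: ids {5, 18, 34} → MIN(price * seats)=8730
  Porto: ids {7, 23} → MIN(price * seats)=4832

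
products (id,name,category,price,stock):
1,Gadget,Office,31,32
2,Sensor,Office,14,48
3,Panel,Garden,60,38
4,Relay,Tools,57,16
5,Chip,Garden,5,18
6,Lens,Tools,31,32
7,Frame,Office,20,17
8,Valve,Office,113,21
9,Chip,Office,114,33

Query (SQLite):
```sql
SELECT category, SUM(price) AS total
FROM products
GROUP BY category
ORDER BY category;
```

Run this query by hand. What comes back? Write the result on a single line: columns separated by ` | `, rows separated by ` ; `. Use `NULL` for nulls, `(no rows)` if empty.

Partition products by category; compute SUM(price) within each group.
  Garden: ids {3, 5} → SUM(price)=65
  Office: ids {1, 2, 7, 8, 9} → SUM(price)=292
  Tools: ids {4, 6} → SUM(price)=88

Garden | 65 ; Office | 292 ; Tools | 88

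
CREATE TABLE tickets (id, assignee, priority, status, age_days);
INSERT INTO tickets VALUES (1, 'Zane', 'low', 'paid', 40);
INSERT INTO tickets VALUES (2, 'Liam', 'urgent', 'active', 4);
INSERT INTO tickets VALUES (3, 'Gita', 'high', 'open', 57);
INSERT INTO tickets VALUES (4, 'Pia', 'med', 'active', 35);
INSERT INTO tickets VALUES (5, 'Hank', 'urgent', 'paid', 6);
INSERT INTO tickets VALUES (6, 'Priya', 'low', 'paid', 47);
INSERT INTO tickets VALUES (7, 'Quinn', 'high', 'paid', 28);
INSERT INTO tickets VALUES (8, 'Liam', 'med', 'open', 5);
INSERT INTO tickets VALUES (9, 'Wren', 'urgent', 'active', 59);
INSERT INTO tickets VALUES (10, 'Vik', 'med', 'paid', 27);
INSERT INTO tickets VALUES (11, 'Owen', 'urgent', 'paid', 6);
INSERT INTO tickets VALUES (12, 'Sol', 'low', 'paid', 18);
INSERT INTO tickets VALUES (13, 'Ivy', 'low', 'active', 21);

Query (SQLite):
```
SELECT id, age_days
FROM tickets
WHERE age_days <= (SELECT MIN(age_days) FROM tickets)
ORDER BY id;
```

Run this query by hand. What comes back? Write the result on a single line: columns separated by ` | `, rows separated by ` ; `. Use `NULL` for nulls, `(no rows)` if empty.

2 | 4

Scalar subquery: MIN(age_days) over all tickets rows = 4.
Keep rows where age_days <= that value.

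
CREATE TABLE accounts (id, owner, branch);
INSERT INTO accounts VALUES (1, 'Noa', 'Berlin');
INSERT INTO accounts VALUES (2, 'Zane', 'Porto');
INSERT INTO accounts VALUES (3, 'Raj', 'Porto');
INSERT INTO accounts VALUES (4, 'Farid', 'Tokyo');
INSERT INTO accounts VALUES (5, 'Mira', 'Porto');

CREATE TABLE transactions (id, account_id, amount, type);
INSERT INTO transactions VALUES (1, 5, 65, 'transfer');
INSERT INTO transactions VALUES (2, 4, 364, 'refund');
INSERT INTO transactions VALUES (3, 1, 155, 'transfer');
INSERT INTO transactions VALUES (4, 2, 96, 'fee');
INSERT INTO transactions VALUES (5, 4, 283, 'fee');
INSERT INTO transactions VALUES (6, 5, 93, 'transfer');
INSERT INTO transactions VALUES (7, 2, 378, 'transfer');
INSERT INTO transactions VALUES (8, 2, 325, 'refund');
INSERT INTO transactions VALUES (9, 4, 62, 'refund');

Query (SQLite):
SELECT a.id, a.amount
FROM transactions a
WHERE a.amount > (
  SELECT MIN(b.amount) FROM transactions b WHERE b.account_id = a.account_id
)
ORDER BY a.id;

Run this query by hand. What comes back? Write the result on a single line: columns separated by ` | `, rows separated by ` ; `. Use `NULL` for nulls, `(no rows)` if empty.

2 | 364 ; 5 | 283 ; 6 | 93 ; 7 | 378 ; 8 | 325

For each transactions row a, compute MIN(amount) over rows sharing a.account_id.
Keep row a if a.amount > that per-group MIN.
  account_id=1: MIN(amount) = 155
  account_id=2: MIN(amount) = 96
  account_id=4: MIN(amount) = 62
  account_id=5: MIN(amount) = 65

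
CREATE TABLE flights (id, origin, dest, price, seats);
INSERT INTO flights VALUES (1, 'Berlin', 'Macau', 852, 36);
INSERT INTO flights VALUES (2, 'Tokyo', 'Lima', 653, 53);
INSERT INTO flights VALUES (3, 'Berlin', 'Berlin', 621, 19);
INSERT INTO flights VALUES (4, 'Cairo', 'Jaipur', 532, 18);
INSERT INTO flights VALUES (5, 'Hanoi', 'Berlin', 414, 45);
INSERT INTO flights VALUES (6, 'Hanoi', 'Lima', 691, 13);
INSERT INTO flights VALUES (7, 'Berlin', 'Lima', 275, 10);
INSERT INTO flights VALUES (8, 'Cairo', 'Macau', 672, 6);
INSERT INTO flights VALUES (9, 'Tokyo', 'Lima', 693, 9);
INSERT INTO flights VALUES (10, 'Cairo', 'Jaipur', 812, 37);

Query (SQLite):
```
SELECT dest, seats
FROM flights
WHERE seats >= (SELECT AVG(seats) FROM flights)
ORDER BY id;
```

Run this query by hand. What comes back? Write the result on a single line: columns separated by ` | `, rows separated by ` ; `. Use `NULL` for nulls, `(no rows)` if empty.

Macau | 36 ; Lima | 53 ; Berlin | 45 ; Jaipur | 37

Scalar subquery: AVG(seats) over all flights rows = 24.6.
Keep rows where seats >= that value.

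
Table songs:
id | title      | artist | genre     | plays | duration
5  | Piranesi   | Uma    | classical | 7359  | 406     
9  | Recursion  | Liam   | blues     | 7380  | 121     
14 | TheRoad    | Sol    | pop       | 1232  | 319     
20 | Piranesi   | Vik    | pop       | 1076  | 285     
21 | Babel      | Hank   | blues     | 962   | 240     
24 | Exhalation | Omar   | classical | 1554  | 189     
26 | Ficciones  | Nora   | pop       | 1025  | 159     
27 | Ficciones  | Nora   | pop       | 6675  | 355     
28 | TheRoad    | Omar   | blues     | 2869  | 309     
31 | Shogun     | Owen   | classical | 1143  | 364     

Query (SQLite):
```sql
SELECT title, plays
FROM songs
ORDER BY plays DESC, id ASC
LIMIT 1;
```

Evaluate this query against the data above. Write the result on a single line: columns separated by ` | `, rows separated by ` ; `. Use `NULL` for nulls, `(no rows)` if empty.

Sort by plays desc, tiebreak id asc: (7380, id=9), (7359, id=5), (6675, id=27), (2869, id=28) …. Take first 1.

Recursion | 7380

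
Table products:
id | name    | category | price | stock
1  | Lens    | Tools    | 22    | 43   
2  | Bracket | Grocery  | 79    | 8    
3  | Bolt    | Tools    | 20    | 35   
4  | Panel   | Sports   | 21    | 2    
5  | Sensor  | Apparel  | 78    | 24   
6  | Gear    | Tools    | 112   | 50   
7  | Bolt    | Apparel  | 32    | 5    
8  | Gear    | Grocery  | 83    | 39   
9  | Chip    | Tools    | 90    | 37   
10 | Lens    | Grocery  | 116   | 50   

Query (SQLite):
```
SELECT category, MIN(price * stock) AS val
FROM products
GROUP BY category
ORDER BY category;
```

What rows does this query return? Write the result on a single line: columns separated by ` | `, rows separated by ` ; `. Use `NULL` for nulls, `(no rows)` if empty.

Apparel | 160 ; Grocery | 632 ; Sports | 42 ; Tools | 700

For each row compute price * stock.
Group by category; take MIN of the expression per group.
  Apparel: ids {5, 7} → MIN(price * stock)=160
  Grocery: ids {2, 8, 10} → MIN(price * stock)=632
  Sports: ids {4} → MIN(price * stock)=42
  Tools: ids {1, 3, 6, 9} → MIN(price * stock)=700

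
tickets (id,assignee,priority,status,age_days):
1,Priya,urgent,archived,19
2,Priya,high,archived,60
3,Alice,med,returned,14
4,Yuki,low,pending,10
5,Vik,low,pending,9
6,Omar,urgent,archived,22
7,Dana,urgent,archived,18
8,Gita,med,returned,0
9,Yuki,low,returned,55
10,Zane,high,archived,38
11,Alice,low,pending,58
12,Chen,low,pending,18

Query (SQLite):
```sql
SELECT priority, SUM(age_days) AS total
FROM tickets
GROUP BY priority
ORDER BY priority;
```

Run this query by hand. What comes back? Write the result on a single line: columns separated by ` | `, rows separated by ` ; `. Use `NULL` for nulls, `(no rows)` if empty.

Partition tickets by priority; compute SUM(age_days) within each group.
  high: ids {2, 10} → SUM(age_days)=98
  low: ids {4, 5, 9, 11, 12} → SUM(age_days)=150
  med: ids {3, 8} → SUM(age_days)=14
  urgent: ids {1, 6, 7} → SUM(age_days)=59

high | 98 ; low | 150 ; med | 14 ; urgent | 59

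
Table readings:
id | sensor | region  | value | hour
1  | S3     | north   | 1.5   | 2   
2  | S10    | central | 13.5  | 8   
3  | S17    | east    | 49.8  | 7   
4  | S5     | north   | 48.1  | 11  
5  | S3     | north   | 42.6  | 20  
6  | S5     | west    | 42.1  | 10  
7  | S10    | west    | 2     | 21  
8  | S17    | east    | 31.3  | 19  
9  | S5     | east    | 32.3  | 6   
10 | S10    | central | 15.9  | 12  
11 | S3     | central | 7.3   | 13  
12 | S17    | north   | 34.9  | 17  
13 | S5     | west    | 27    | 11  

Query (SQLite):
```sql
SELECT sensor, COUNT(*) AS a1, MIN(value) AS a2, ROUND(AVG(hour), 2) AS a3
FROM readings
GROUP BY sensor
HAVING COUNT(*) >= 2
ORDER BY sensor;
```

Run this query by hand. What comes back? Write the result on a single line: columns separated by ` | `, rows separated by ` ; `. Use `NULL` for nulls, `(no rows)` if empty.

S10 | 3 | 2 | 13.67 ; S17 | 3 | 31.3 | 14.33 ; S3 | 3 | 1.5 | 11.67 ; S5 | 4 | 27 | 9.5

Group readings by sensor.
Per group compute: COUNT(*), MIN(value), ROUND(AVG(hour), 2).
HAVING: drop groups with fewer than 2 rows.
  S10: ids {2, 7, 10} → COUNT(*)=3, MIN(value)=2, ROUND(AVG(hour), 2)=13.67
  S17: ids {3, 8, 12} → COUNT(*)=3, MIN(value)=31.3, ROUND(AVG(hour), 2)=14.33
  S3: ids {1, 5, 11} → COUNT(*)=3, MIN(value)=1.5, ROUND(AVG(hour), 2)=11.67
  S5: ids {4, 6, 9, 13} → COUNT(*)=4, MIN(value)=27, ROUND(AVG(hour), 2)=9.5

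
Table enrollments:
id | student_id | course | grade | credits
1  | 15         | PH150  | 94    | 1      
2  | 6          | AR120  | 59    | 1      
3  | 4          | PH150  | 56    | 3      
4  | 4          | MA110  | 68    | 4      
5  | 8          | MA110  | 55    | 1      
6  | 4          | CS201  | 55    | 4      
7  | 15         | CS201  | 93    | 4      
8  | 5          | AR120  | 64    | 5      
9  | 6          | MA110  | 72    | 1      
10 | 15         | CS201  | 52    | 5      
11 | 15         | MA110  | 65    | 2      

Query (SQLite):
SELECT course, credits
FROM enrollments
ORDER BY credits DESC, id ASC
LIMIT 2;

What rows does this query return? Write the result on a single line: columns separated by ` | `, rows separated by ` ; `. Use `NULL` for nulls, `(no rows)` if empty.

AR120 | 5 ; CS201 | 5

Sort by credits desc, tiebreak id asc: (5, id=8), (5, id=10), (4, id=4), (4, id=6), (4, id=7) …. Take first 2.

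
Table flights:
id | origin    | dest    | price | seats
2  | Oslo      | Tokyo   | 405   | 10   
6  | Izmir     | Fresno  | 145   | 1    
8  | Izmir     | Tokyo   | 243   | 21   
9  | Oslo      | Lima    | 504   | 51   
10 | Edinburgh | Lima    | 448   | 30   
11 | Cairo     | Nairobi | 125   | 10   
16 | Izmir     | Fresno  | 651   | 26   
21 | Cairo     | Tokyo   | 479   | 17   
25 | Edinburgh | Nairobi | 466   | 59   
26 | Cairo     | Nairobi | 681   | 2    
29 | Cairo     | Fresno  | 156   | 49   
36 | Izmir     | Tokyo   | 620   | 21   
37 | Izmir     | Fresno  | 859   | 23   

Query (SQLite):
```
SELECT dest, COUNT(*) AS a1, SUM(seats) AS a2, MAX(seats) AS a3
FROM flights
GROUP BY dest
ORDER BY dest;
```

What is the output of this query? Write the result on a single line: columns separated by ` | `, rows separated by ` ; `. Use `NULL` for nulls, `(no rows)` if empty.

Fresno | 4 | 99 | 49 ; Lima | 2 | 81 | 51 ; Nairobi | 3 | 71 | 59 ; Tokyo | 4 | 69 | 21

Group flights by dest.
Per group compute: COUNT(*), SUM(seats), MAX(seats).
  Fresno: ids {6, 16, 29, 37} → COUNT(*)=4, SUM(seats)=99, MAX(seats)=49
  Lima: ids {9, 10} → COUNT(*)=2, SUM(seats)=81, MAX(seats)=51
  Nairobi: ids {11, 25, 26} → COUNT(*)=3, SUM(seats)=71, MAX(seats)=59
  Tokyo: ids {2, 8, 21, 36} → COUNT(*)=4, SUM(seats)=69, MAX(seats)=21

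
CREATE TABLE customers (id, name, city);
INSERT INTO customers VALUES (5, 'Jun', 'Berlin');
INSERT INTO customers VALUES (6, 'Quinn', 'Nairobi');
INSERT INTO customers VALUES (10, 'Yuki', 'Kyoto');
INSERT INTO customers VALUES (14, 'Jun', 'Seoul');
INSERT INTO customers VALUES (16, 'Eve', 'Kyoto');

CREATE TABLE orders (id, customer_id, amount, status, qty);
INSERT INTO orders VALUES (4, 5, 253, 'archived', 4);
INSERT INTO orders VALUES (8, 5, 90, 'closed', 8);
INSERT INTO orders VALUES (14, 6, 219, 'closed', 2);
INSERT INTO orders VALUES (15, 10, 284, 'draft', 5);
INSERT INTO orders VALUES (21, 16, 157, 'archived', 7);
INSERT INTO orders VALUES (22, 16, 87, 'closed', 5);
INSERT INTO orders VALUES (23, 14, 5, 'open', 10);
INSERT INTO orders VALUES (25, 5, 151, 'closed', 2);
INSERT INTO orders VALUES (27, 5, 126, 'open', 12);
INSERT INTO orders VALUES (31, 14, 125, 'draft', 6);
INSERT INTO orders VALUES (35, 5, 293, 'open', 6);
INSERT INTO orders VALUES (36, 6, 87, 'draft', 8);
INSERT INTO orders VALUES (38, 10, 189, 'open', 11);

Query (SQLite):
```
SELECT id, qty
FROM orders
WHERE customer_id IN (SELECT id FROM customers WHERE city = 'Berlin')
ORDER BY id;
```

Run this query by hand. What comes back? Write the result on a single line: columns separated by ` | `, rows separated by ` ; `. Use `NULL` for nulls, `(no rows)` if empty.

Inner query: customers.id where city = 'Berlin'.
Outer: keep orders rows whose customer_id is in that set.
Inner query → {5}

4 | 4 ; 8 | 8 ; 25 | 2 ; 27 | 12 ; 35 | 6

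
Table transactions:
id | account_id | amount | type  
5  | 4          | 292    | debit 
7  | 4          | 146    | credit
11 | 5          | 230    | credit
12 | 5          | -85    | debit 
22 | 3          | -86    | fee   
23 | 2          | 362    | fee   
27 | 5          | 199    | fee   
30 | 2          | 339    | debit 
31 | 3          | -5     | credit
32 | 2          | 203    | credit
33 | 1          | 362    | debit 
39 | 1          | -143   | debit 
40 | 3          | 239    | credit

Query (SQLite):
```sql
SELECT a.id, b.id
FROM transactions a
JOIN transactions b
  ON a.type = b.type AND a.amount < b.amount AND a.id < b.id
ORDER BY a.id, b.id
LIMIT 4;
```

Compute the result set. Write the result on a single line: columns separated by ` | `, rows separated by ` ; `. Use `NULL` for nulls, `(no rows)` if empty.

Pairs (a,b) with same type, a.amount < b.amount, a.id < b.id.
type groups: credit:{7,11,31,32,40} debit:{5,12,30,33,39} fee:{22,23,27}
Ordered by (a.id, b.id); first 4.

5 | 30 ; 5 | 33 ; 7 | 11 ; 7 | 32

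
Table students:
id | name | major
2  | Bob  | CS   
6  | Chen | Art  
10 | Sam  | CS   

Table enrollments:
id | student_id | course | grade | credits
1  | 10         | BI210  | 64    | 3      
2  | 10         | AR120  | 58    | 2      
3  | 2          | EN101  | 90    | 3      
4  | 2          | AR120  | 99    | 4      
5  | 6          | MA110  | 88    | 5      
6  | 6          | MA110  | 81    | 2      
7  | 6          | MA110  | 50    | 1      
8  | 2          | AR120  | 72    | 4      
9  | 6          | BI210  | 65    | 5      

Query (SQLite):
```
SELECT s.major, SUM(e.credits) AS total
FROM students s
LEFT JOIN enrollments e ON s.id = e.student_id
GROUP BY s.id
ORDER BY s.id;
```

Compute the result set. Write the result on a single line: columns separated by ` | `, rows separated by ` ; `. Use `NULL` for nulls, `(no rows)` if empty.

CS | 11 ; Art | 13 ; CS | 5

LEFT JOIN keeps every students row; unmatched ones get NULL for enrollments columns.
Group by students.id and compute SUM(e.credits). SUM over an all-NULL group is NULL.
  2: ids {3, 4, 8} → SUM(e.credits)=11
  6: ids {5, 6, 7, 9} → SUM(e.credits)=13
  10: ids {1, 2} → SUM(e.credits)=5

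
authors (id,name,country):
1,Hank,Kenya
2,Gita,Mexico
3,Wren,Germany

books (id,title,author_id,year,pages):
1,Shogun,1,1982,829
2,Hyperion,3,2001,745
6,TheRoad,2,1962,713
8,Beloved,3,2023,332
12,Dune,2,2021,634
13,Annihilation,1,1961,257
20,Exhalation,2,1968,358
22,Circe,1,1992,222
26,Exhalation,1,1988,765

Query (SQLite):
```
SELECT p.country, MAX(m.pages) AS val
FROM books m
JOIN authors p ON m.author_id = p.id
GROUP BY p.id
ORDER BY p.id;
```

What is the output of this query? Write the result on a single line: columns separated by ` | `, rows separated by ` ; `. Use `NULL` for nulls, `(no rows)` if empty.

Kenya | 829 ; Mexico | 713 ; Germany | 745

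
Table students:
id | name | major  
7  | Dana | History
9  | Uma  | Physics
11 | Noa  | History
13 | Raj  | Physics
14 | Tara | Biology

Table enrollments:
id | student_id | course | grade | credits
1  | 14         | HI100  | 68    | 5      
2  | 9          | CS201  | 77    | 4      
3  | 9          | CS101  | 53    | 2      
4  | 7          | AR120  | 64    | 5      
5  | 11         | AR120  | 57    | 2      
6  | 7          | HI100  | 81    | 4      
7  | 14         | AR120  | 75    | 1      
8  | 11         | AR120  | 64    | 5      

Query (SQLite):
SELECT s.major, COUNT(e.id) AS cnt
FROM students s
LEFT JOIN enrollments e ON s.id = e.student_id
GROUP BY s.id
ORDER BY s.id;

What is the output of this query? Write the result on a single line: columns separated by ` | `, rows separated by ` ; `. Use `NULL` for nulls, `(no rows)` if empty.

History | 2 ; Physics | 2 ; History | 2 ; Physics | 0 ; Biology | 2

LEFT JOIN keeps every students row; unmatched ones get NULL for enrollments columns.
Group by students.id and compute COUNT(e.id). COUNT(col) of an all-NULL group is 0.
  7: ids {4, 6} → COUNT(e.id)=2
  9: ids {2, 3} → COUNT(e.id)=2
  11: ids {5, 8} → COUNT(e.id)=2
  13: ids {—} → COUNT(e.id)=0
  14: ids {1, 7} → COUNT(e.id)=2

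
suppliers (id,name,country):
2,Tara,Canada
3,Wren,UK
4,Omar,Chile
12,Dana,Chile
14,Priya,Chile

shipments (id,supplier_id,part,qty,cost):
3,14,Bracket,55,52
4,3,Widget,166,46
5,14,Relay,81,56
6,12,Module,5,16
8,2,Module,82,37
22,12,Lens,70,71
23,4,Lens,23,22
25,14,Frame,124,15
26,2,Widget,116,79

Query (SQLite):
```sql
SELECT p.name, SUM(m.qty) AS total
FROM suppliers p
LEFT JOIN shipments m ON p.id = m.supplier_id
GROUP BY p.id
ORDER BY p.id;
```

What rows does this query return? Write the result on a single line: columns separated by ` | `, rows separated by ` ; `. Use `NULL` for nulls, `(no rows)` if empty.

Tara | 198 ; Wren | 166 ; Omar | 23 ; Dana | 75 ; Priya | 260

LEFT JOIN keeps every suppliers row; unmatched ones get NULL for shipments columns.
Group by suppliers.id and compute SUM(m.qty). SUM over an all-NULL group is NULL.
  2: ids {8, 26} → SUM(m.qty)=198
  3: ids {4} → SUM(m.qty)=166
  4: ids {23} → SUM(m.qty)=23
  12: ids {6, 22} → SUM(m.qty)=75
  14: ids {3, 5, 25} → SUM(m.qty)=260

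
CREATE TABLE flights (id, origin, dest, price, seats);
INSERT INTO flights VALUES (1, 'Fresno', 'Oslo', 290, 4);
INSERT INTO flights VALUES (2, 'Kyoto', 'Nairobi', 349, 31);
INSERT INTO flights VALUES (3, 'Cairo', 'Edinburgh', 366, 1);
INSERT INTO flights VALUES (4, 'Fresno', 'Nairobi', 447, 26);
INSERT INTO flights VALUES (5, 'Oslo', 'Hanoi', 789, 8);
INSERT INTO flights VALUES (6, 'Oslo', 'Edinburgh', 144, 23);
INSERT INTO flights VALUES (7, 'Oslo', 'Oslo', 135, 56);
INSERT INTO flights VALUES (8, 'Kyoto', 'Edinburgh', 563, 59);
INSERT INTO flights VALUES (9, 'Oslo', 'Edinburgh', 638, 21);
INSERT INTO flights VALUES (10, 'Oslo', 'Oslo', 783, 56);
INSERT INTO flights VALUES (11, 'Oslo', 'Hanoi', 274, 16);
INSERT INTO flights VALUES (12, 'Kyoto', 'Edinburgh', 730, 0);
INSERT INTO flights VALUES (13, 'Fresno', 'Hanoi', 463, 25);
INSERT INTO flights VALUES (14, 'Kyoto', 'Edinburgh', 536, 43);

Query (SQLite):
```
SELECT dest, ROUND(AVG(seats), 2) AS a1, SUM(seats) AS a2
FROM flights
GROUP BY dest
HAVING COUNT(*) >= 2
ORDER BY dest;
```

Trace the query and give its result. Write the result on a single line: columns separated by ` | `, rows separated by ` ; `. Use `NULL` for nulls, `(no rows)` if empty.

Edinburgh | 24.5 | 147 ; Hanoi | 16.33 | 49 ; Nairobi | 28.5 | 57 ; Oslo | 38.67 | 116

Group flights by dest.
Per group compute: ROUND(AVG(seats), 2), SUM(seats).
HAVING: drop groups with fewer than 2 rows.
  Edinburgh: ids {3, 6, 8, 9, 12, 14} → ROUND(AVG(seats), 2)=24.5, SUM(seats)=147
  Hanoi: ids {5, 11, 13} → ROUND(AVG(seats), 2)=16.33, SUM(seats)=49
  Nairobi: ids {2, 4} → ROUND(AVG(seats), 2)=28.5, SUM(seats)=57
  Oslo: ids {1, 7, 10} → ROUND(AVG(seats), 2)=38.67, SUM(seats)=116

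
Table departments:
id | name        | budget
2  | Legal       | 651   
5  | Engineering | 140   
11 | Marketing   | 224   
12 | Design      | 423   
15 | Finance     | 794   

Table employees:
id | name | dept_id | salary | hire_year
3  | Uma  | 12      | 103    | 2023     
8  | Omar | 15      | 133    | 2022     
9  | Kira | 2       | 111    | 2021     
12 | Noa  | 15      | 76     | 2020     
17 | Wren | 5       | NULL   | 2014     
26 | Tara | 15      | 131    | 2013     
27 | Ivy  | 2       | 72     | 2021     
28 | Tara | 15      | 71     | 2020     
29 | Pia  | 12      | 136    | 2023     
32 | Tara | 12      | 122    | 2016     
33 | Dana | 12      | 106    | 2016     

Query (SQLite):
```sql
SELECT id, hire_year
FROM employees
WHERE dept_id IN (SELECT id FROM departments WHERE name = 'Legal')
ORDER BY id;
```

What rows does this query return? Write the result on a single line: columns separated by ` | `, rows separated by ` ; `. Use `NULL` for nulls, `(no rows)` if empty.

Inner query: departments.id where name = 'Legal'.
Outer: keep employees rows whose dept_id is in that set.
Inner query → {2}

9 | 2021 ; 27 | 2021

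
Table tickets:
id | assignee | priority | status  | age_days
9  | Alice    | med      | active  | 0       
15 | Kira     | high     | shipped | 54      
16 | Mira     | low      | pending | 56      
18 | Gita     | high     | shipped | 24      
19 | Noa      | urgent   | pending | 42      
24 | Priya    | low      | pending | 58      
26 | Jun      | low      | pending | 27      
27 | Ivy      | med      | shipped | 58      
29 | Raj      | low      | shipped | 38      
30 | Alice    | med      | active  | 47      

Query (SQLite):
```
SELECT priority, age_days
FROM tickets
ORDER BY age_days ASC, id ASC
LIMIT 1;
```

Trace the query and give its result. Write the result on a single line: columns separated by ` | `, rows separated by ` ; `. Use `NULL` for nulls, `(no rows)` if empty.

med | 0

Sort by age_days asc, tiebreak id asc: (0, id=9), (24, id=18), (27, id=26), (38, id=29) …. Take first 1.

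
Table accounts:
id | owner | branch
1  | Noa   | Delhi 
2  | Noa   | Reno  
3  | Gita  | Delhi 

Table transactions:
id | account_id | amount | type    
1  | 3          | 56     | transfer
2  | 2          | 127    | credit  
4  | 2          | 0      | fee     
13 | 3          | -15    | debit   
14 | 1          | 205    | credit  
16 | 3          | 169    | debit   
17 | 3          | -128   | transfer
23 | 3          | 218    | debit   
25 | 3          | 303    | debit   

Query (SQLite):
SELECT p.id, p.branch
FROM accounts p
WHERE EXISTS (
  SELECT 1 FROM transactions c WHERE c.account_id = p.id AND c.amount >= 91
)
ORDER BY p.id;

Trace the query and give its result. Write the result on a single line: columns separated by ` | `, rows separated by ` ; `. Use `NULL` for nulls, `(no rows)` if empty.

1 | Delhi ; 2 | Reno ; 3 | Delhi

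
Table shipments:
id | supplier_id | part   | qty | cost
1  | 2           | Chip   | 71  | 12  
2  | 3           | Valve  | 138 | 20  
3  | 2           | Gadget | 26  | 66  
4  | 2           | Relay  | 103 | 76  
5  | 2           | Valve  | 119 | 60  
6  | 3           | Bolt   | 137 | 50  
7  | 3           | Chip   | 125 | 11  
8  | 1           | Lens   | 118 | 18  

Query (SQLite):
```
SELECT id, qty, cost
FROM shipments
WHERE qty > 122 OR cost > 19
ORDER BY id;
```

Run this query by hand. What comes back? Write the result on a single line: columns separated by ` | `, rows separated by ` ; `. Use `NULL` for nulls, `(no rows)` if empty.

qty > 122: ids {2, 6, 7}
cost > 19: ids {2, 3, 4, 5, 6}
Combine with OR.

2 | 138 | 20 ; 3 | 26 | 66 ; 4 | 103 | 76 ; 5 | 119 | 60 ; 6 | 137 | 50 ; 7 | 125 | 11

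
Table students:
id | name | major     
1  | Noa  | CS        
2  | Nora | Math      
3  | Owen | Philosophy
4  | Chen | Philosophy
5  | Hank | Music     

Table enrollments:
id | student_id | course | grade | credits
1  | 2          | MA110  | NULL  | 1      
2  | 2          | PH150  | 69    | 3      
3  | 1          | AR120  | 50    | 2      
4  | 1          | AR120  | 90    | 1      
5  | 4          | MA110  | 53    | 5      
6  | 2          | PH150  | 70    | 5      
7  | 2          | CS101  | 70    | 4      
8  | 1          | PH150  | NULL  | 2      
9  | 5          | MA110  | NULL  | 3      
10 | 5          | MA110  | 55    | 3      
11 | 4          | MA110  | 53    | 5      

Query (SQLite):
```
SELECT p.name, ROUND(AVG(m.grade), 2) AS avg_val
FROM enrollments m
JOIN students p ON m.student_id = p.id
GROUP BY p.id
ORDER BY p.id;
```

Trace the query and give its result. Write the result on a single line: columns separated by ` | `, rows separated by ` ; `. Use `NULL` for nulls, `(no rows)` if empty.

Join each enrollments row to its students via student_id.
Group joined rows by students.id; compute ROUND(AVG(m.grade), 2) per group.
  1: ids {3, 4, 8} → ROUND(AVG(m.grade), 2)=70
  2: ids {1, 2, 6, 7} → ROUND(AVG(m.grade), 2)=69.67
  4: ids {5, 11} → ROUND(AVG(m.grade), 2)=53
  5: ids {9, 10} → ROUND(AVG(m.grade), 2)=55

Noa | 70 ; Nora | 69.67 ; Chen | 53 ; Hank | 55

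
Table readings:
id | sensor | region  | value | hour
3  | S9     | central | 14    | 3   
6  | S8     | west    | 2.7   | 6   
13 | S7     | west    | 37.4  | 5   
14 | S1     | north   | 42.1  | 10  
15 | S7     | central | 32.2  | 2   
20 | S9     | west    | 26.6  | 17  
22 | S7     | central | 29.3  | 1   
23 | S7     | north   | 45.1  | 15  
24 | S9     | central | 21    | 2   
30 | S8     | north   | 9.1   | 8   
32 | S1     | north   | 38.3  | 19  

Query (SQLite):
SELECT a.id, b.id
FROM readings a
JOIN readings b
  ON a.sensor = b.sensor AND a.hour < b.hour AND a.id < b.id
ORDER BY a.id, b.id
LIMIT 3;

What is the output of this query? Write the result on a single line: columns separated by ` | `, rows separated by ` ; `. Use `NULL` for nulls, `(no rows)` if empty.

Pairs (a,b) with same sensor, a.hour < b.hour, a.id < b.id.
sensor groups: S1:{14,32} S7:{13,15,22,23} S8:{6,30} S9:{3,20,24}
Ordered by (a.id, b.id); first 3.

3 | 20 ; 6 | 30 ; 13 | 23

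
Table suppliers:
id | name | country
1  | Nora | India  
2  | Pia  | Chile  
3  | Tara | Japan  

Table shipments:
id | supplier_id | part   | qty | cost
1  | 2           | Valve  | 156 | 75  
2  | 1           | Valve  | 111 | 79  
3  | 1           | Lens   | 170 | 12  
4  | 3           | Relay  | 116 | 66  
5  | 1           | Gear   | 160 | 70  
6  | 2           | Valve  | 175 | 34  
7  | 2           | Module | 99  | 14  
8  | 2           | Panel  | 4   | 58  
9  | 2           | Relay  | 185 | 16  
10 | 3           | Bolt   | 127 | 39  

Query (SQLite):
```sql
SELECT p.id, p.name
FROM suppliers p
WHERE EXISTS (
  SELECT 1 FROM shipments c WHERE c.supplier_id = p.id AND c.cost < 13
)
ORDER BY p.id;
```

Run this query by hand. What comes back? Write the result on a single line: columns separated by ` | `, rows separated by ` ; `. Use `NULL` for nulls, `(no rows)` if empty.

For each suppliers row, check whether any shipments with matching supplier_id has cost < 13.
Keep rows where that is true.

1 | Nora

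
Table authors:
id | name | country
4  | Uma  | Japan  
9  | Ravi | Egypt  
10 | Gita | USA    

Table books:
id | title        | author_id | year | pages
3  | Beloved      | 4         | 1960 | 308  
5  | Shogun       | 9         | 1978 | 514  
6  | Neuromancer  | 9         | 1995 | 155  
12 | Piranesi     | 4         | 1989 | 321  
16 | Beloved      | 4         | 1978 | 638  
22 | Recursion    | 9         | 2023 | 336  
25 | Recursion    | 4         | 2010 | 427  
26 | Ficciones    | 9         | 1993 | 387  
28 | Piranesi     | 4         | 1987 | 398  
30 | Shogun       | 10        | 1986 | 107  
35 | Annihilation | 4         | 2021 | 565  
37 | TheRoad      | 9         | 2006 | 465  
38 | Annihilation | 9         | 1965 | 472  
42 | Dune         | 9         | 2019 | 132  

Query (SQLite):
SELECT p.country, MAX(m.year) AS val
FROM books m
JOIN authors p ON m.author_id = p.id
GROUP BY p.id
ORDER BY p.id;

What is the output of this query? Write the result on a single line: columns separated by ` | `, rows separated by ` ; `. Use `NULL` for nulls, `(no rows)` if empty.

Japan | 2021 ; Egypt | 2023 ; USA | 1986

Join each books row to its authors via author_id.
Group joined rows by authors.id; compute MAX(m.year) per group.
  4: ids {3, 12, 16, 25, 28, 35} → MAX(m.year)=2021
  9: ids {5, 6, 22, 26, 37, 38, 42} → MAX(m.year)=2023
  10: ids {30} → MAX(m.year)=1986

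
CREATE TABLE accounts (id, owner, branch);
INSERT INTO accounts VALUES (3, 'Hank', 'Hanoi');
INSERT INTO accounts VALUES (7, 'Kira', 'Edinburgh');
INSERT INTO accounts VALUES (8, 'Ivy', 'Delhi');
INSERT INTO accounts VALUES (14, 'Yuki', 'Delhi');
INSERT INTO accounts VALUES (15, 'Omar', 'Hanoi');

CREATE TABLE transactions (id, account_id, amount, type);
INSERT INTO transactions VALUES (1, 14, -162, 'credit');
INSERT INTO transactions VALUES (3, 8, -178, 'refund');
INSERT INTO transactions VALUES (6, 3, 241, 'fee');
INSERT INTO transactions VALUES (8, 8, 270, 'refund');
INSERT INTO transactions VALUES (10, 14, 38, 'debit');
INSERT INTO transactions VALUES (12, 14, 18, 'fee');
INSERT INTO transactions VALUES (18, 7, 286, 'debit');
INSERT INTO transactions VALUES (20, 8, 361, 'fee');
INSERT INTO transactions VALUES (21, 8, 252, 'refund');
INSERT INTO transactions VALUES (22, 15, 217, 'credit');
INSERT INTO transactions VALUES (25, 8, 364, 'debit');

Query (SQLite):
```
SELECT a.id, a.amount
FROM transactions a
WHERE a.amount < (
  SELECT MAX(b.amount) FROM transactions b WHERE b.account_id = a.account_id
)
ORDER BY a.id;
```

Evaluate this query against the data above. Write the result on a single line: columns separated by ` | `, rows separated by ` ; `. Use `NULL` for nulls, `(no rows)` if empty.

For each transactions row a, compute MAX(amount) over rows sharing a.account_id.
Keep row a if a.amount < that per-group MAX.
  account_id=3: MAX(amount) = 241
  account_id=7: MAX(amount) = 286
  account_id=8: MAX(amount) = 364
  account_id=14: MAX(amount) = 38
  account_id=15: MAX(amount) = 217

1 | -162 ; 3 | -178 ; 8 | 270 ; 12 | 18 ; 20 | 361 ; 21 | 252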